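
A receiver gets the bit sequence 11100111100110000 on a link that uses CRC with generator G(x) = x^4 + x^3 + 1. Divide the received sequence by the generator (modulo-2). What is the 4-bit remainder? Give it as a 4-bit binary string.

Modulo-2 division of 11100111100110000 by 11001:
  pos 0: 11100 XOR 11001 = 00101
  pos 2: 10111 XOR 11001 = 01110
  pos 3: 11101 XOR 11001 = 00100
  pos 5: 10010 XOR 11001 = 01011
  pos 6: 10110 XOR 11001 = 01111
  pos 7: 11111 XOR 11001 = 00110
  pos 9: 11010 XOR 11001 = 00011
  pos 12: 11000 XOR 11001 = 00001
Remainder = 0001 (nonzero — an error is detected).

0001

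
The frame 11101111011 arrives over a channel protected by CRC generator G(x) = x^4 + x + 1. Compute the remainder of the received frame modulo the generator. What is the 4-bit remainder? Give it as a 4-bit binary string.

Modulo-2 division of 11101111011 by 10011:
  pos 0: 11101 XOR 10011 = 01110
  pos 1: 11101 XOR 10011 = 01110
  pos 2: 11101 XOR 10011 = 01110
  pos 3: 11101 XOR 10011 = 01110
  pos 4: 11100 XOR 10011 = 01111
  pos 5: 11111 XOR 10011 = 01100
  pos 6: 11001 XOR 10011 = 01010
Remainder = 1010 (nonzero — an error is detected).

1010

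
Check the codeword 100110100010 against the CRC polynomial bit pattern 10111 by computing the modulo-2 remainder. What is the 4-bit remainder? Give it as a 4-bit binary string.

1000

Modulo-2 division of 100110100010 by 10111:
  pos 0: 10011 XOR 10111 = 00100
  pos 2: 10001 XOR 10111 = 00110
  pos 4: 11000 XOR 10111 = 01111
  pos 5: 11110 XOR 10111 = 01001
  pos 6: 10011 XOR 10111 = 00100
Remainder = 1000 (nonzero — an error is detected).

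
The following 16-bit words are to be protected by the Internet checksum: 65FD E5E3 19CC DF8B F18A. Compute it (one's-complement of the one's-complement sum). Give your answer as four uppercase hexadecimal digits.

C93B

One's-complement addition (fold any carry out of bit 15 back into bit 0):
  0x65FD + 0xE5E3 = 0x14BE0 → wrap carry → 0x4BE1
  0x4BE1 + 0x19CC = 0x065AD
  0x65AD + 0xDF8B = 0x14538 → wrap carry → 0x4539
  0x4539 + 0xF18A = 0x136C3 → wrap carry → 0x36C4
One's-complement sum = 0x36C4.
Checksum = ~0x36C4 & 0xFFFF = 0xC93B.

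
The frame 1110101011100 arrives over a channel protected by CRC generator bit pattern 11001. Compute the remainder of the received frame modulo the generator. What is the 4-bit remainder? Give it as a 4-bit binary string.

0000

Modulo-2 division of 1110101011100 by 11001:
  pos 0: 11101 XOR 11001 = 00100
  pos 2: 10001 XOR 11001 = 01000
  pos 3: 10000 XOR 11001 = 01001
  pos 4: 10011 XOR 11001 = 01010
  pos 5: 10101 XOR 11001 = 01100
  pos 6: 11001 XOR 11001 = 00000
Remainder = 0000 (zero — the frame passes the CRC check).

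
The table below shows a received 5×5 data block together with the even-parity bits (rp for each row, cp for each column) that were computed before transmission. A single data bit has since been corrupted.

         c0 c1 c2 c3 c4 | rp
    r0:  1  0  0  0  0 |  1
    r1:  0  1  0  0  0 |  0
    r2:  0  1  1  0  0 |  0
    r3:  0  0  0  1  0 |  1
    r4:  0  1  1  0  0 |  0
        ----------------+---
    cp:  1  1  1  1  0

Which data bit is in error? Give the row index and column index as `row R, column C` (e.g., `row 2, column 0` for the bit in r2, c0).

Recompute each row's even parity and compare to rp:
  r0: data parity 1, sent rp 1 → ok
  r1: data parity 1, sent rp 0 → mismatch
  r2: data parity 0, sent rp 0 → ok
  r3: data parity 1, sent rp 1 → ok
  r4: data parity 0, sent rp 0 → ok
Recompute each column's even parity and compare to cp:
  c0: data parity 1, sent cp 1 → ok
  c1: data parity 1, sent cp 1 → ok
  c2: data parity 0, sent cp 1 → mismatch
  c3: data parity 1, sent cp 1 → ok
  c4: data parity 0, sent cp 0 → ok
Exactly one row (r1) and one column (c2) fail → the flipped bit is at their intersection.

row 1, column 2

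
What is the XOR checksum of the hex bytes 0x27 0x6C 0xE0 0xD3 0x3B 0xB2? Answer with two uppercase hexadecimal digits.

XOR the bytes together:
  start with 0x27
  0x27 ⊕ 0x6C = 0x4B
  0x4B ⊕ 0xE0 = 0xAB
  0xAB ⊕ 0xD3 = 0x78
  0x78 ⊕ 0x3B = 0x43
  0x43 ⊕ 0xB2 = 0xF1

F1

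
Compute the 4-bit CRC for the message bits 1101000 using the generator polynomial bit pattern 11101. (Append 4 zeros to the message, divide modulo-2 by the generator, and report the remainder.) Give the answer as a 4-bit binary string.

1101

Append 4 zeros: 11010000000. Divide by 11101 (XOR where the leading bit is 1):
  pos 0: 11010 XOR 11101 = 00111
  pos 2: 11100 XOR 11101 = 00001
  pos 6: 10000 XOR 11101 = 01101
Remainder (last 4 bits) = 1101. This is the CRC / FCS.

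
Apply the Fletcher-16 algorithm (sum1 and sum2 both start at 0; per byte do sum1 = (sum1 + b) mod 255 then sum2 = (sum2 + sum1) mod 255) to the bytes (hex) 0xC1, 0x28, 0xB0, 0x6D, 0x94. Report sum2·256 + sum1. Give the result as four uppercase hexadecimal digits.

Running sums (mod 255):
  after byte 0 (0xC1): sum1=193, sum2=193
  after byte 1 (0x28): sum1=233, sum2=171
  after byte 2 (0xB0): sum1=154, sum2=70
  after byte 3 (0x6D): sum1=8, sum2=78
  after byte 4 (0x94): sum1=156, sum2=234
Checksum = sum2·256 + sum1 = 234·256 + 156 = 60060 = 0xEA9C.

EA9C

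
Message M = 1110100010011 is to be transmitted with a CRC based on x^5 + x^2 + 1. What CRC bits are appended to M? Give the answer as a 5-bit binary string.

11110

Append 5 zeros: 111010001001100000. Divide by 100101 (XOR where the leading bit is 1):
  pos 0: 111010 XOR 100101 = 011111
  pos 1: 111110 XOR 100101 = 011011
  pos 2: 110110 XOR 100101 = 010011
  pos 3: 100111 XOR 100101 = 000010
  pos 7: 100011 XOR 100101 = 000110
  pos 10: 110000 XOR 100101 = 010101
  pos 11: 101010 XOR 100101 = 001111
Remainder (last 5 bits) = 11110. This is the CRC / FCS.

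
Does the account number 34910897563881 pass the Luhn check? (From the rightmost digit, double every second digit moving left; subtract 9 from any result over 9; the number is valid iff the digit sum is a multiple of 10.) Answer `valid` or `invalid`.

invalid

From the right, keep odd positions and double even positions (subtract 9 from any doubled value over 9):
  doubled (positions 2,4,...): 7 6 1 9 0 9 6 → sum 38
  kept (positions 1,3,...): 1 8 6 7 8 1 4 → sum 35
Total = 73.
73 mod 10 = 3, so the number is invalid.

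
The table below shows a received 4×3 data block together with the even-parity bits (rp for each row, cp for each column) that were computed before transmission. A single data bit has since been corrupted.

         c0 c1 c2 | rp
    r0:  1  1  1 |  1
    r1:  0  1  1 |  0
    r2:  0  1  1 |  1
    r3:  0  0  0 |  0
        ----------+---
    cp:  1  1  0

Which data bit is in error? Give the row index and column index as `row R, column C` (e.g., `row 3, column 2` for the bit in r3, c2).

Recompute each row's even parity and compare to rp:
  r0: data parity 1, sent rp 1 → ok
  r1: data parity 0, sent rp 0 → ok
  r2: data parity 0, sent rp 1 → mismatch
  r3: data parity 0, sent rp 0 → ok
Recompute each column's even parity and compare to cp:
  c0: data parity 1, sent cp 1 → ok
  c1: data parity 1, sent cp 1 → ok
  c2: data parity 1, sent cp 0 → mismatch
Exactly one row (r2) and one column (c2) fail → the flipped bit is at their intersection.

row 2, column 2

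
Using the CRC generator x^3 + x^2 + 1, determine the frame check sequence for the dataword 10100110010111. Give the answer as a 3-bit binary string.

111

Append 3 zeros: 10100110010111000. Divide by 1101 (XOR where the leading bit is 1):
  pos 0: 1010 XOR 1101 = 0111
  pos 1: 1110 XOR 1101 = 0011
  pos 3: 1111 XOR 1101 = 0010
  pos 5: 1000 XOR 1101 = 0101
  pos 6: 1011 XOR 1101 = 0110
  pos 7: 1100 XOR 1101 = 0001
  pos 10: 1111 XOR 1101 = 0010
  pos 12: 1000 XOR 1101 = 0101
  pos 13: 1010 XOR 1101 = 0111
Remainder (last 3 bits) = 111. This is the CRC / FCS.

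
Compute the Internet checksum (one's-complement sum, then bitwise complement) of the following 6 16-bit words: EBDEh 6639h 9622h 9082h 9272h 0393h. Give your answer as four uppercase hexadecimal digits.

F13C

One's-complement addition (fold any carry out of bit 15 back into bit 0):
  0xEBDE + 0x6639 = 0x15217 → wrap carry → 0x5218
  0x5218 + 0x9622 = 0x0E83A
  0xE83A + 0x9082 = 0x178BC → wrap carry → 0x78BD
  0x78BD + 0x9272 = 0x10B2F → wrap carry → 0x0B30
  0x0B30 + 0x0393 = 0x00EC3
One's-complement sum = 0x0EC3.
Checksum = ~0x0EC3 & 0xFFFF = 0xF13C.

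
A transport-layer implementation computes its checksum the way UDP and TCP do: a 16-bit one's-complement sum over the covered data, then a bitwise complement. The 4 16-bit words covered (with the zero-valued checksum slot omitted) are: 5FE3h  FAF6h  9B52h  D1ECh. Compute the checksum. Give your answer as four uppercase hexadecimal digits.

37E6

One's-complement addition (fold any carry out of bit 15 back into bit 0):
  0x5FE3 + 0xFAF6 = 0x15AD9 → wrap carry → 0x5ADA
  0x5ADA + 0x9B52 = 0x0F62C
  0xF62C + 0xD1EC = 0x1C818 → wrap carry → 0xC819
One's-complement sum = 0xC819.
Checksum = ~0xC819 & 0xFFFF = 0x37E6.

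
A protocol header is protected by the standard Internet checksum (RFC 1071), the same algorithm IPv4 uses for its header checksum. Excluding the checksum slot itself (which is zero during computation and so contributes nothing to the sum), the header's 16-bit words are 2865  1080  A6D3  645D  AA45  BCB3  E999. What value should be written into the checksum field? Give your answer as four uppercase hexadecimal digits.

One's-complement addition (fold any carry out of bit 15 back into bit 0):
  0x2865 + 0x1080 = 0x038E5
  0x38E5 + 0xA6D3 = 0x0DFB8
  0xDFB8 + 0x645D = 0x14415 → wrap carry → 0x4416
  0x4416 + 0xAA45 = 0x0EE5B
  0xEE5B + 0xBCB3 = 0x1AB0E → wrap carry → 0xAB0F
  0xAB0F + 0xE999 = 0x194A8 → wrap carry → 0x94A9
One's-complement sum = 0x94A9.
Checksum = ~0x94A9 & 0xFFFF = 0x6B56.

6B56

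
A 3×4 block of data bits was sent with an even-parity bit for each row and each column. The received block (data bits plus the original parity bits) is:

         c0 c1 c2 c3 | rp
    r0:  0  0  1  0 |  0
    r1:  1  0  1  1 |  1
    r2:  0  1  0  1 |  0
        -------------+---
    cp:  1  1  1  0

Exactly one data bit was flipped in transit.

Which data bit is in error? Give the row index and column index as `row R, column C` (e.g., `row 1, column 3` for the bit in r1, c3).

Recompute each row's even parity and compare to rp:
  r0: data parity 1, sent rp 0 → mismatch
  r1: data parity 1, sent rp 1 → ok
  r2: data parity 0, sent rp 0 → ok
Recompute each column's even parity and compare to cp:
  c0: data parity 1, sent cp 1 → ok
  c1: data parity 1, sent cp 1 → ok
  c2: data parity 0, sent cp 1 → mismatch
  c3: data parity 0, sent cp 0 → ok
Exactly one row (r0) and one column (c2) fail → the flipped bit is at their intersection.

row 0, column 2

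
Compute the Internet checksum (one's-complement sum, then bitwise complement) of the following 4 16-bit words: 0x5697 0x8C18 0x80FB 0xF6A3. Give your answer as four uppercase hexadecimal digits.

A5B0

One's-complement addition (fold any carry out of bit 15 back into bit 0):
  0x5697 + 0x8C18 = 0x0E2AF
  0xE2AF + 0x80FB = 0x163AA → wrap carry → 0x63AB
  0x63AB + 0xF6A3 = 0x15A4E → wrap carry → 0x5A4F
One's-complement sum = 0x5A4F.
Checksum = ~0x5A4F & 0xFFFF = 0xA5B0.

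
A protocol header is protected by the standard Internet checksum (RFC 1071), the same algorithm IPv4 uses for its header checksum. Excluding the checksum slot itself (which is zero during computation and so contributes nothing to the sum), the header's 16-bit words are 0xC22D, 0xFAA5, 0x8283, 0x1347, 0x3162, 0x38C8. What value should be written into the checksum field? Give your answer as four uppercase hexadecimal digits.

4337

One's-complement addition (fold any carry out of bit 15 back into bit 0):
  0xC22D + 0xFAA5 = 0x1BCD2 → wrap carry → 0xBCD3
  0xBCD3 + 0x8283 = 0x13F56 → wrap carry → 0x3F57
  0x3F57 + 0x1347 = 0x0529E
  0x529E + 0x3162 = 0x08400
  0x8400 + 0x38C8 = 0x0BCC8
One's-complement sum = 0xBCC8.
Checksum = ~0xBCC8 & 0xFFFF = 0x4337.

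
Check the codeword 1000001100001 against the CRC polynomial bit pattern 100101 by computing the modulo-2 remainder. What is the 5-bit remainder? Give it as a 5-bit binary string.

Modulo-2 division of 1000001100001 by 100101:
  pos 0: 100000 XOR 100101 = 000101
  pos 3: 101110 XOR 100101 = 001011
  pos 5: 101100 XOR 100101 = 001001
  pos 7: 100101 XOR 100101 = 000000
Remainder = 00000 (zero — the frame passes the CRC check).

00000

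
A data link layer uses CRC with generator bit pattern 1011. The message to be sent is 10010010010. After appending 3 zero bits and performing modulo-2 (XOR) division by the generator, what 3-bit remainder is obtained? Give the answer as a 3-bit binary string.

001

Append 3 zeros: 10010010010000. Divide by 1011 (XOR where the leading bit is 1):
  pos 0: 1001 XOR 1011 = 0010
  pos 2: 1000 XOR 1011 = 0011
  pos 4: 1110 XOR 1011 = 0101
  pos 5: 1010 XOR 1011 = 0001
  pos 8: 1100 XOR 1011 = 0111
  pos 9: 1110 XOR 1011 = 0101
  pos 10: 1010 XOR 1011 = 0001
Remainder (last 3 bits) = 001. This is the CRC / FCS.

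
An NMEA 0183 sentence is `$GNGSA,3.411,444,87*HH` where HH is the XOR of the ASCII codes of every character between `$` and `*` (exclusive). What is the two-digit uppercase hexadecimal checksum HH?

62

XOR the ASCII codes of the payload characters:
  'G' = 0x47 → acc = 0x47
  'N' = 0x4E → acc = 0x09
  'G' = 0x47 → acc = 0x4E
  'S' = 0x53 → acc = 0x1D
  'A' = 0x41 → acc = 0x5C
  ',' = 0x2C → acc = 0x70
  '3' = 0x33 → acc = 0x43
  '.' = 0x2E → acc = 0x6D
  '4' = 0x34 → acc = 0x59
  '1' = 0x31 → acc = 0x68
  '1' = 0x31 → acc = 0x59
  ',' = 0x2C → acc = 0x75
  '4' = 0x34 → acc = 0x41
  '4' = 0x34 → acc = 0x75
  '4' = 0x34 → acc = 0x41
  ',' = 0x2C → acc = 0x6D
  '8' = 0x38 → acc = 0x55
  '7' = 0x37 → acc = 0x62
Checksum = 0x62.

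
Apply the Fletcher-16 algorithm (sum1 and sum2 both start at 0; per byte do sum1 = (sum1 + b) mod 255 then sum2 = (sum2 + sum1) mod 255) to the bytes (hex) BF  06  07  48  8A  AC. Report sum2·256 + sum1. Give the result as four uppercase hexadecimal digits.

Running sums (mod 255):
  after byte 0 (BF): sum1=191, sum2=191
  after byte 1 (06): sum1=197, sum2=133
  after byte 2 (07): sum1=204, sum2=82
  after byte 3 (48): sum1=21, sum2=103
  after byte 4 (8A): sum1=159, sum2=7
  after byte 5 (AC): sum1=76, sum2=83
Checksum = sum2·256 + sum1 = 83·256 + 76 = 21324 = 0x534C.

534C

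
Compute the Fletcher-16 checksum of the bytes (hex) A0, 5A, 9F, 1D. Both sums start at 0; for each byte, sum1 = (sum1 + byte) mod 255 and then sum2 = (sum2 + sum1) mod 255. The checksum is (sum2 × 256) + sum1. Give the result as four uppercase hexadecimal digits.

EDB7

Running sums (mod 255):
  after byte 0 (A0): sum1=160, sum2=160
  after byte 1 (5A): sum1=250, sum2=155
  after byte 2 (9F): sum1=154, sum2=54
  after byte 3 (1D): sum1=183, sum2=237
Checksum = sum2·256 + sum1 = 237·256 + 183 = 60855 = 0xEDB7.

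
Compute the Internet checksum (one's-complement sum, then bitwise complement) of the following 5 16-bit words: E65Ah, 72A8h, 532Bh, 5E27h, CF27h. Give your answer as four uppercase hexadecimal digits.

2682

One's-complement addition (fold any carry out of bit 15 back into bit 0):
  0xE65A + 0x72A8 = 0x15902 → wrap carry → 0x5903
  0x5903 + 0x532B = 0x0AC2E
  0xAC2E + 0x5E27 = 0x10A55 → wrap carry → 0x0A56
  0x0A56 + 0xCF27 = 0x0D97D
One's-complement sum = 0xD97D.
Checksum = ~0xD97D & 0xFFFF = 0x2682.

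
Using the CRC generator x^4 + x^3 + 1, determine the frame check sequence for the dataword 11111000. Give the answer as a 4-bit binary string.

Append 4 zeros: 111110000000. Divide by 11001 (XOR where the leading bit is 1):
  pos 0: 11111 XOR 11001 = 00110
  pos 2: 11000 XOR 11001 = 00001
  pos 6: 10000 XOR 11001 = 01001
  pos 7: 10010 XOR 11001 = 01011
Remainder (last 4 bits) = 1011. This is the CRC / FCS.

1011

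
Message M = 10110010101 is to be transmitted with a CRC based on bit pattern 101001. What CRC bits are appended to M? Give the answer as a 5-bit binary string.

Append 5 zeros: 1011001010100000. Divide by 101001 (XOR where the leading bit is 1):
  pos 0: 101100 XOR 101001 = 000101
  pos 3: 101101 XOR 101001 = 000100
  pos 6: 100010 XOR 101001 = 001011
  pos 8: 101100 XOR 101001 = 000101
Remainder (last 5 bits) = 10100. This is the CRC / FCS.

10100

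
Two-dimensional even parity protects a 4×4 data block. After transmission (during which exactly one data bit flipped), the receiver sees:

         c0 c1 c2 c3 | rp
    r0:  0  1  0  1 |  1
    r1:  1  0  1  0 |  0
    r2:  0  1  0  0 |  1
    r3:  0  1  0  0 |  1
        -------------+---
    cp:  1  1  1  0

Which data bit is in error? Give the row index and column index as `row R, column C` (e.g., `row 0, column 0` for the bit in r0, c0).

Recompute each row's even parity and compare to rp:
  r0: data parity 0, sent rp 1 → mismatch
  r1: data parity 0, sent rp 0 → ok
  r2: data parity 1, sent rp 1 → ok
  r3: data parity 1, sent rp 1 → ok
Recompute each column's even parity and compare to cp:
  c0: data parity 1, sent cp 1 → ok
  c1: data parity 1, sent cp 1 → ok
  c2: data parity 1, sent cp 1 → ok
  c3: data parity 1, sent cp 0 → mismatch
Exactly one row (r0) and one column (c3) fail → the flipped bit is at their intersection.

row 0, column 3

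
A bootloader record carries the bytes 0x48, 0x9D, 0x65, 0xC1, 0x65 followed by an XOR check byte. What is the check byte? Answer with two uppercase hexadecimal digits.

14

XOR the bytes together:
  start with 0x48
  0x48 ⊕ 0x9D = 0xD5
  0xD5 ⊕ 0x65 = 0xB0
  0xB0 ⊕ 0xC1 = 0x71
  0x71 ⊕ 0x65 = 0x14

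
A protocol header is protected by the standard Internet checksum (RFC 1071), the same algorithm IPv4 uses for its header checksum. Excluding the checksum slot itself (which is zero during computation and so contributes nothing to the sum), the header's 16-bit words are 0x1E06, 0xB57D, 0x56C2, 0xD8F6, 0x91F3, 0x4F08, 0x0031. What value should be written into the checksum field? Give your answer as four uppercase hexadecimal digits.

1B96

One's-complement addition (fold any carry out of bit 15 back into bit 0):
  0x1E06 + 0xB57D = 0x0D383
  0xD383 + 0x56C2 = 0x12A45 → wrap carry → 0x2A46
  0x2A46 + 0xD8F6 = 0x1033C → wrap carry → 0x033D
  0x033D + 0x91F3 = 0x09530
  0x9530 + 0x4F08 = 0x0E438
  0xE438 + 0x0031 = 0x0E469
One's-complement sum = 0xE469.
Checksum = ~0xE469 & 0xFFFF = 0x1B96.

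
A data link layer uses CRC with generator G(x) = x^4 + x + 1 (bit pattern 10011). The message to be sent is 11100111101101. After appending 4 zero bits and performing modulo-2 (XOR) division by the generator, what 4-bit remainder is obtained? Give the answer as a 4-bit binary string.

Append 4 zeros: 111001111011010000. Divide by 10011 (XOR where the leading bit is 1):
  pos 0: 11100 XOR 10011 = 01111
  pos 1: 11111 XOR 10011 = 01100
  pos 2: 11001 XOR 10011 = 01010
  pos 3: 10101 XOR 10011 = 00110
  pos 5: 11010 XOR 10011 = 01001
  pos 6: 10011 XOR 10011 = 00000
  pos 11: 10100 XOR 10011 = 00111
  pos 13: 11100 XOR 10011 = 01111
Remainder (last 4 bits) = 1111. This is the CRC / FCS.

1111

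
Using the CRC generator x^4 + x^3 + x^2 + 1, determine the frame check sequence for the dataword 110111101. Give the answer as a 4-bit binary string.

1110

Append 4 zeros: 1101111010000. Divide by 11101 (XOR where the leading bit is 1):
  pos 0: 11011 XOR 11101 = 00110
  pos 2: 11011 XOR 11101 = 00110
  pos 4: 11001 XOR 11101 = 00100
  pos 6: 10000 XOR 11101 = 01101
  pos 7: 11010 XOR 11101 = 00111
Remainder (last 4 bits) = 1110. This is the CRC / FCS.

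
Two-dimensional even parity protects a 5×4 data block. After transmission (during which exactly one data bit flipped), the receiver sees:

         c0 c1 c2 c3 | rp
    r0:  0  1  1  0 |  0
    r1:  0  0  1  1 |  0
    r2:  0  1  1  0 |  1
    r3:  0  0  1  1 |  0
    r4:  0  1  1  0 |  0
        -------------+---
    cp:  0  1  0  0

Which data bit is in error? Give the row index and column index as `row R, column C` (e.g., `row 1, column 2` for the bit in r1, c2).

row 2, column 2

Recompute each row's even parity and compare to rp:
  r0: data parity 0, sent rp 0 → ok
  r1: data parity 0, sent rp 0 → ok
  r2: data parity 0, sent rp 1 → mismatch
  r3: data parity 0, sent rp 0 → ok
  r4: data parity 0, sent rp 0 → ok
Recompute each column's even parity and compare to cp:
  c0: data parity 0, sent cp 0 → ok
  c1: data parity 1, sent cp 1 → ok
  c2: data parity 1, sent cp 0 → mismatch
  c3: data parity 0, sent cp 0 → ok
Exactly one row (r2) and one column (c2) fail → the flipped bit is at their intersection.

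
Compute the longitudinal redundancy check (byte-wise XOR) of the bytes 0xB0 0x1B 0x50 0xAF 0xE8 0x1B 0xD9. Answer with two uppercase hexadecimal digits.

XOR the bytes together:
  start with 0xB0
  0xB0 ⊕ 0x1B = 0xAB
  0xAB ⊕ 0x50 = 0xFB
  0xFB ⊕ 0xAF = 0x54
  0x54 ⊕ 0xE8 = 0xBC
  0xBC ⊕ 0x1B = 0xA7
  0xA7 ⊕ 0xD9 = 0x7E

7E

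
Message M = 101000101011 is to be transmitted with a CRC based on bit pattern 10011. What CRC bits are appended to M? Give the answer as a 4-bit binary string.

Append 4 zeros: 1010001010110000. Divide by 10011 (XOR where the leading bit is 1):
  pos 0: 10100 XOR 10011 = 00111
  pos 2: 11101 XOR 10011 = 01110
  pos 3: 11100 XOR 10011 = 01111
  pos 4: 11111 XOR 10011 = 01100
  pos 5: 11000 XOR 10011 = 01011
  pos 6: 10111 XOR 10011 = 00100
  pos 8: 10010 XOR 10011 = 00001
Remainder (last 4 bits) = 1000. This is the CRC / FCS.

1000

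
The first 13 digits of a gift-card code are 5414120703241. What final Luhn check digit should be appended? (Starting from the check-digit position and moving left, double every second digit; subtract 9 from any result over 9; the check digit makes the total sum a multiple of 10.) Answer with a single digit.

5

Partial digits right→left: 1 4 2 3 0 7 0 2 1 4 1 4 5
Double every second digit counting from the check-digit position (so the 1st, 3rd, 5th, ... of the partial from the right).
  doubled (with −9 where >9): 2 4 0 0 2 2 1 → sum 11
  kept as-is: 4 3 7 2 4 4 → sum 24
Total = 11 + 24 = 35.
Check digit = (10 − (35 mod 10)) mod 10 = 5.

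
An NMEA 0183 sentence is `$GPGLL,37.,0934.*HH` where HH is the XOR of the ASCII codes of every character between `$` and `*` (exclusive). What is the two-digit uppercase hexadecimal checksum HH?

5A

XOR the ASCII codes of the payload characters:
  'G' = 0x47 → acc = 0x47
  'P' = 0x50 → acc = 0x17
  'G' = 0x47 → acc = 0x50
  'L' = 0x4C → acc = 0x1C
  'L' = 0x4C → acc = 0x50
  ',' = 0x2C → acc = 0x7C
  '3' = 0x33 → acc = 0x4F
  '7' = 0x37 → acc = 0x78
  '.' = 0x2E → acc = 0x56
  ',' = 0x2C → acc = 0x7A
  '0' = 0x30 → acc = 0x4A
  '9' = 0x39 → acc = 0x73
  '3' = 0x33 → acc = 0x40
  '4' = 0x34 → acc = 0x74
  '.' = 0x2E → acc = 0x5A
Checksum = 0x5A.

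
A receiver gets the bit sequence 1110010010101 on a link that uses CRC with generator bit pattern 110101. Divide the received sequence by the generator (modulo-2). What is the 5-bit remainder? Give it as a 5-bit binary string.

01011

Modulo-2 division of 1110010010101 by 110101:
  pos 0: 111001 XOR 110101 = 001100
  pos 2: 110000 XOR 110101 = 000101
  pos 5: 101101 XOR 110101 = 011000
  pos 6: 110000 XOR 110101 = 000101
Remainder = 01011 (nonzero — an error is detected).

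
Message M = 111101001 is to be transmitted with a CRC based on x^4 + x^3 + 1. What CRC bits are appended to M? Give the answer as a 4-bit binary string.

Append 4 zeros: 1111010010000. Divide by 11001 (XOR where the leading bit is 1):
  pos 0: 11110 XOR 11001 = 00111
  pos 2: 11110 XOR 11001 = 00111
  pos 4: 11101 XOR 11001 = 00100
  pos 6: 10000 XOR 11001 = 01001
  pos 7: 10010 XOR 11001 = 01011
  pos 8: 10110 XOR 11001 = 01111
Remainder (last 4 bits) = 1111. This is the CRC / FCS.

1111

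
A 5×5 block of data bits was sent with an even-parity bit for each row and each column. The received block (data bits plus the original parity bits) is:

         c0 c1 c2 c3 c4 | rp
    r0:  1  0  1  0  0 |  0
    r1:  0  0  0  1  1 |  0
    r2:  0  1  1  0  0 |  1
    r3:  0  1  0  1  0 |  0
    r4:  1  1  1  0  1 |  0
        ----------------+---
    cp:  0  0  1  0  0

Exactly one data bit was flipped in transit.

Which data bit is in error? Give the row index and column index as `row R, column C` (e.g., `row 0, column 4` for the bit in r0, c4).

Recompute each row's even parity and compare to rp:
  r0: data parity 0, sent rp 0 → ok
  r1: data parity 0, sent rp 0 → ok
  r2: data parity 0, sent rp 1 → mismatch
  r3: data parity 0, sent rp 0 → ok
  r4: data parity 0, sent rp 0 → ok
Recompute each column's even parity and compare to cp:
  c0: data parity 0, sent cp 0 → ok
  c1: data parity 1, sent cp 0 → mismatch
  c2: data parity 1, sent cp 1 → ok
  c3: data parity 0, sent cp 0 → ok
  c4: data parity 0, sent cp 0 → ok
Exactly one row (r2) and one column (c1) fail → the flipped bit is at their intersection.

row 2, column 1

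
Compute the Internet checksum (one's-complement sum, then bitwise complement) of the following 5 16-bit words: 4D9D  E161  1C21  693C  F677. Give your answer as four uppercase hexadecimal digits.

552B

One's-complement addition (fold any carry out of bit 15 back into bit 0):
  0x4D9D + 0xE161 = 0x12EFE → wrap carry → 0x2EFF
  0x2EFF + 0x1C21 = 0x04B20
  0x4B20 + 0x693C = 0x0B45C
  0xB45C + 0xF677 = 0x1AAD3 → wrap carry → 0xAAD4
One's-complement sum = 0xAAD4.
Checksum = ~0xAAD4 & 0xFFFF = 0x552B.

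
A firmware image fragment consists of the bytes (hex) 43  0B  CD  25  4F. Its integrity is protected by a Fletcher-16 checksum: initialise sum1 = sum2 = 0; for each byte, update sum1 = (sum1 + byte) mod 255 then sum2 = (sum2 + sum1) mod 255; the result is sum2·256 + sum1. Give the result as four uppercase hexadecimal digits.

7F90

Running sums (mod 255):
  after byte 0 (43): sum1=67, sum2=67
  after byte 1 (0B): sum1=78, sum2=145
  after byte 2 (CD): sum1=28, sum2=173
  after byte 3 (25): sum1=65, sum2=238
  after byte 4 (4F): sum1=144, sum2=127
Checksum = sum2·256 + sum1 = 127·256 + 144 = 32656 = 0x7F90.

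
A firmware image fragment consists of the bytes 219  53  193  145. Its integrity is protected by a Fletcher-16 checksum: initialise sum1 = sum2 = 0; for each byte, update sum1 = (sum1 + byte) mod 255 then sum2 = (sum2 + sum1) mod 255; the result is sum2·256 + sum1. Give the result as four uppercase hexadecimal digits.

Running sums (mod 255):
  after byte 0 (219): sum1=219, sum2=219
  after byte 1 (53): sum1=17, sum2=236
  after byte 2 (193): sum1=210, sum2=191
  after byte 3 (145): sum1=100, sum2=36
Checksum = sum2·256 + sum1 = 36·256 + 100 = 9316 = 0x2464.

2464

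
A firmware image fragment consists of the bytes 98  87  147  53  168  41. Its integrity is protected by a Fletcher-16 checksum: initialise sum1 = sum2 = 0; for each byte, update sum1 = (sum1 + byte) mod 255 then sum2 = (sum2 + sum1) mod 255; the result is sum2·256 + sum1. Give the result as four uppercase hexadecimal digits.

Running sums (mod 255):
  after byte 0 (98): sum1=98, sum2=98
  after byte 1 (87): sum1=185, sum2=28
  after byte 2 (147): sum1=77, sum2=105
  after byte 3 (53): sum1=130, sum2=235
  after byte 4 (168): sum1=43, sum2=23
  after byte 5 (41): sum1=84, sum2=107
Checksum = sum2·256 + sum1 = 107·256 + 84 = 27476 = 0x6B54.

6B54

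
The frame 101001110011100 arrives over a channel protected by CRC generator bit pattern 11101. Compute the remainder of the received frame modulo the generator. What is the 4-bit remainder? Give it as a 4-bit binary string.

0000

Modulo-2 division of 101001110011100 by 11101:
  pos 0: 10100 XOR 11101 = 01001
  pos 1: 10011 XOR 11101 = 01110
  pos 2: 11101 XOR 11101 = 00000
  pos 7: 10011 XOR 11101 = 01110
  pos 8: 11101 XOR 11101 = 00000
Remainder = 0000 (zero — the frame passes the CRC check).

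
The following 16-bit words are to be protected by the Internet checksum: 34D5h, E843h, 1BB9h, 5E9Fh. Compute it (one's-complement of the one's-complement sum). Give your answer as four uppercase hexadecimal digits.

688E

One's-complement addition (fold any carry out of bit 15 back into bit 0):
  0x34D5 + 0xE843 = 0x11D18 → wrap carry → 0x1D19
  0x1D19 + 0x1BB9 = 0x038D2
  0x38D2 + 0x5E9F = 0x09771
One's-complement sum = 0x9771.
Checksum = ~0x9771 & 0xFFFF = 0x688E.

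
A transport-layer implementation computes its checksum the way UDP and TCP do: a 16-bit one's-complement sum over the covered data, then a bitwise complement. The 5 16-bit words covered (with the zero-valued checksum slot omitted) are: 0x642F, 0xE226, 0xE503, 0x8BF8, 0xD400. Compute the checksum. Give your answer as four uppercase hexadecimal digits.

74AC

One's-complement addition (fold any carry out of bit 15 back into bit 0):
  0x642F + 0xE226 = 0x14655 → wrap carry → 0x4656
  0x4656 + 0xE503 = 0x12B59 → wrap carry → 0x2B5A
  0x2B5A + 0x8BF8 = 0x0B752
  0xB752 + 0xD400 = 0x18B52 → wrap carry → 0x8B53
One's-complement sum = 0x8B53.
Checksum = ~0x8B53 & 0xFFFF = 0x74AC.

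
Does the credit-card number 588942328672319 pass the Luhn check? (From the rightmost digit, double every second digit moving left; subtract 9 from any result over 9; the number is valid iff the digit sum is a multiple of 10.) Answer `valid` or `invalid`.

From the right, keep odd positions and double even positions (subtract 9 from any doubled value over 9):
  doubled (positions 2,4,...): 2 4 3 4 4 9 7 → sum 33
  kept (positions 1,3,...): 9 3 7 8 3 4 8 5 → sum 47
Total = 80.
80 mod 10 = 0, so the number is valid.

valid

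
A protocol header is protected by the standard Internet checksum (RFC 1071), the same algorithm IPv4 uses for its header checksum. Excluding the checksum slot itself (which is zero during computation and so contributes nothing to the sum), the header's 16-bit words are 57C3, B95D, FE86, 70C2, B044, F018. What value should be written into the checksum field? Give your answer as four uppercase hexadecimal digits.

One's-complement addition (fold any carry out of bit 15 back into bit 0):
  0x57C3 + 0xB95D = 0x11120 → wrap carry → 0x1121
  0x1121 + 0xFE86 = 0x10FA7 → wrap carry → 0x0FA8
  0x0FA8 + 0x70C2 = 0x0806A
  0x806A + 0xB044 = 0x130AE → wrap carry → 0x30AF
  0x30AF + 0xF018 = 0x120C7 → wrap carry → 0x20C8
One's-complement sum = 0x20C8.
Checksum = ~0x20C8 & 0xFFFF = 0xDF37.

DF37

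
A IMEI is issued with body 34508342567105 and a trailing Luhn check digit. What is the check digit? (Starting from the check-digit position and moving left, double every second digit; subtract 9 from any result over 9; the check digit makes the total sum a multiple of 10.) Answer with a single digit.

Partial digits right→left: 5 0 1 7 6 5 2 4 3 8 0 5 4 3
Double every second digit counting from the check-digit position (so the 1st, 3rd, 5th, ... of the partial from the right).
  doubled (with −9 where >9): 1 2 3 4 6 0 8 → sum 24
  kept as-is: 0 7 5 4 8 5 3 → sum 32
Total = 24 + 32 = 56.
Check digit = (10 − (56 mod 10)) mod 10 = 4.

4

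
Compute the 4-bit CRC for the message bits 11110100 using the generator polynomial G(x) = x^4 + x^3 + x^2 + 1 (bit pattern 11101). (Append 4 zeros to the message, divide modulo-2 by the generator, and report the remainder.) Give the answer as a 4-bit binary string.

1101

Append 4 zeros: 111101000000. Divide by 11101 (XOR where the leading bit is 1):
  pos 0: 11110 XOR 11101 = 00011
  pos 3: 11100 XOR 11101 = 00001
  pos 7: 10000 XOR 11101 = 01101
Remainder (last 4 bits) = 1101. This is the CRC / FCS.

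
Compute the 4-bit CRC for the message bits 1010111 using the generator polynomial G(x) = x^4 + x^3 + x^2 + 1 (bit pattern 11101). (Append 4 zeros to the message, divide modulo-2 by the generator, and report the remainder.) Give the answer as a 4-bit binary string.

Append 4 zeros: 10101110000. Divide by 11101 (XOR where the leading bit is 1):
  pos 0: 10101 XOR 11101 = 01000
  pos 1: 10001 XOR 11101 = 01100
  pos 2: 11001 XOR 11101 = 00100
  pos 4: 10000 XOR 11101 = 01101
  pos 5: 11010 XOR 11101 = 00111
Remainder (last 4 bits) = 1110. This is the CRC / FCS.

1110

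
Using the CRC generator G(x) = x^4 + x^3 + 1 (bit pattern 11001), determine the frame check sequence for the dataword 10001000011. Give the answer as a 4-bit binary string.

Append 4 zeros: 100010000110000. Divide by 11001 (XOR where the leading bit is 1):
  pos 0: 10001 XOR 11001 = 01000
  pos 1: 10000 XOR 11001 = 01001
  pos 2: 10010 XOR 11001 = 01011
  pos 3: 10110 XOR 11001 = 01111
  pos 4: 11110 XOR 11001 = 00111
  pos 6: 11111 XOR 11001 = 00110
  pos 8: 11000 XOR 11001 = 00001
Remainder (last 4 bits) = 0100. This is the CRC / FCS.

0100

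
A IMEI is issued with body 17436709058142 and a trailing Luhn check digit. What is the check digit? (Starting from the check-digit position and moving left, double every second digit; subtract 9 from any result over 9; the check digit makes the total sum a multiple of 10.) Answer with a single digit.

5

Partial digits right→left: 2 4 1 8 5 0 9 0 7 6 3 4 7 1
Double every second digit counting from the check-digit position (so the 1st, 3rd, 5th, ... of the partial from the right).
  doubled (with −9 where >9): 4 2 1 9 5 6 5 → sum 32
  kept as-is: 4 8 0 0 6 4 1 → sum 23
Total = 32 + 23 = 55.
Check digit = (10 − (55 mod 10)) mod 10 = 5.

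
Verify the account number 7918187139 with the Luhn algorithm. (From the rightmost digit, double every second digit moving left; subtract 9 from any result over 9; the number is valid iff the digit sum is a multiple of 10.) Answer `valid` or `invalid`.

invalid

From the right, keep odd positions and double even positions (subtract 9 from any doubled value over 9):
  doubled (positions 2,4,...): 6 5 2 2 5 → sum 20
  kept (positions 1,3,...): 9 1 8 8 9 → sum 35
Total = 55.
55 mod 10 = 5, so the number is invalid.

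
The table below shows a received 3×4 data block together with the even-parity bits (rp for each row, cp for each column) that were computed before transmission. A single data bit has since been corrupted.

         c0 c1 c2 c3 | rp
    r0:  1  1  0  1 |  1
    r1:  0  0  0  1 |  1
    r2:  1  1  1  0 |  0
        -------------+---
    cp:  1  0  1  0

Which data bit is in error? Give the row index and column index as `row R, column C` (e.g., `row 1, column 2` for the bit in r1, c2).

Recompute each row's even parity and compare to rp:
  r0: data parity 1, sent rp 1 → ok
  r1: data parity 1, sent rp 1 → ok
  r2: data parity 1, sent rp 0 → mismatch
Recompute each column's even parity and compare to cp:
  c0: data parity 0, sent cp 1 → mismatch
  c1: data parity 0, sent cp 0 → ok
  c2: data parity 1, sent cp 1 → ok
  c3: data parity 0, sent cp 0 → ok
Exactly one row (r2) and one column (c0) fail → the flipped bit is at their intersection.

row 2, column 0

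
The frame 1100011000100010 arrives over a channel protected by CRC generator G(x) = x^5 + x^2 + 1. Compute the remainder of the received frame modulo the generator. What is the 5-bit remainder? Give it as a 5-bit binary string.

Modulo-2 division of 1100011000100010 by 100101:
  pos 0: 110001 XOR 100101 = 010100
  pos 1: 101001 XOR 100101 = 001100
  pos 3: 110000 XOR 100101 = 010101
  pos 4: 101010 XOR 100101 = 001111
  pos 6: 111110 XOR 100101 = 011011
  pos 7: 110110 XOR 100101 = 010011
  pos 8: 100110 XOR 100101 = 000011
Remainder = 01110 (nonzero — an error is detected).

01110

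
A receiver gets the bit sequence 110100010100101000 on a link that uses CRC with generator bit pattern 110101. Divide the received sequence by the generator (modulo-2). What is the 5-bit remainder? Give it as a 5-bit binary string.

Modulo-2 division of 110100010100101000 by 110101:
  pos 0: 110100 XOR 110101 = 000001
  pos 5: 101010 XOR 110101 = 011111
  pos 6: 111110 XOR 110101 = 001011
  pos 8: 101110 XOR 110101 = 011011
  pos 9: 110111 XOR 110101 = 000010
Remainder = 10000 (nonzero — an error is detected).

10000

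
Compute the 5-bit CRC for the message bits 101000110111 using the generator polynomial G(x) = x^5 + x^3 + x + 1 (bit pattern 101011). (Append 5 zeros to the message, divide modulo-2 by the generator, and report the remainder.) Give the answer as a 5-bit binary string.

00010

Append 5 zeros: 10100011011100000. Divide by 101011 (XOR where the leading bit is 1):
  pos 0: 101000 XOR 101011 = 000011
  pos 4: 111101 XOR 101011 = 010110
  pos 5: 101101 XOR 101011 = 000110
  pos 8: 110100 XOR 101011 = 011111
  pos 9: 111110 XOR 101011 = 010101
  pos 10: 101010 XOR 101011 = 000001
Remainder (last 5 bits) = 00010. This is the CRC / FCS.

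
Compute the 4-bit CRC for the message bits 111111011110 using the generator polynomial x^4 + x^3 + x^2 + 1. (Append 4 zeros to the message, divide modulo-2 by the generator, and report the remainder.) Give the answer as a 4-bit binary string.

0101

Append 4 zeros: 1111110111100000. Divide by 11101 (XOR where the leading bit is 1):
  pos 0: 11111 XOR 11101 = 00010
  pos 3: 10101 XOR 11101 = 01000
  pos 4: 10001 XOR 11101 = 01100
  pos 5: 11001 XOR 11101 = 00100
  pos 7: 10010 XOR 11101 = 01111
  pos 8: 11110 XOR 11101 = 00011
  pos 11: 11000 XOR 11101 = 00101
Remainder (last 4 bits) = 0101. This is the CRC / FCS.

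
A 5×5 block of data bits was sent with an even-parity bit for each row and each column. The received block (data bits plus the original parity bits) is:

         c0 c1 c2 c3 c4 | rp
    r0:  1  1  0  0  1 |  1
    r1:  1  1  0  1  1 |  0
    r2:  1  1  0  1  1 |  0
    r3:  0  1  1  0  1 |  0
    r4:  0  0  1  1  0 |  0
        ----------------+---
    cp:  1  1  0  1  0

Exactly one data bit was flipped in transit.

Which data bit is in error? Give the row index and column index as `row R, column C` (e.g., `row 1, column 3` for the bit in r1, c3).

row 3, column 1

Recompute each row's even parity and compare to rp:
  r0: data parity 1, sent rp 1 → ok
  r1: data parity 0, sent rp 0 → ok
  r2: data parity 0, sent rp 0 → ok
  r3: data parity 1, sent rp 0 → mismatch
  r4: data parity 0, sent rp 0 → ok
Recompute each column's even parity and compare to cp:
  c0: data parity 1, sent cp 1 → ok
  c1: data parity 0, sent cp 1 → mismatch
  c2: data parity 0, sent cp 0 → ok
  c3: data parity 1, sent cp 1 → ok
  c4: data parity 0, sent cp 0 → ok
Exactly one row (r3) and one column (c1) fail → the flipped bit is at their intersection.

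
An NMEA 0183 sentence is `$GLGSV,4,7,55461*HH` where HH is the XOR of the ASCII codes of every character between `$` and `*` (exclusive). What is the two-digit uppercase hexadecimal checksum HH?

XOR the ASCII codes of the payload characters:
  'G' = 0x47 → acc = 0x47
  'L' = 0x4C → acc = 0x0B
  'G' = 0x47 → acc = 0x4C
  'S' = 0x53 → acc = 0x1F
  'V' = 0x56 → acc = 0x49
  ',' = 0x2C → acc = 0x65
  '4' = 0x34 → acc = 0x51
  ',' = 0x2C → acc = 0x7D
  '7' = 0x37 → acc = 0x4A
  ',' = 0x2C → acc = 0x66
  '5' = 0x35 → acc = 0x53
  '5' = 0x35 → acc = 0x66
  '4' = 0x34 → acc = 0x52
  '6' = 0x36 → acc = 0x64
  '1' = 0x31 → acc = 0x55
Checksum = 0x55.

55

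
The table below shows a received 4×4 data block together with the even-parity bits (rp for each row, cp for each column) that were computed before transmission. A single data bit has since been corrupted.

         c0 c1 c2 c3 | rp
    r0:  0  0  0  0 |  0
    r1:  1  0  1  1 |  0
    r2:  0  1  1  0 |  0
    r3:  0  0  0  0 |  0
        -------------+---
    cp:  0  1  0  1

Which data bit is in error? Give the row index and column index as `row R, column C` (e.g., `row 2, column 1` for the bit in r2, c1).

Recompute each row's even parity and compare to rp:
  r0: data parity 0, sent rp 0 → ok
  r1: data parity 1, sent rp 0 → mismatch
  r2: data parity 0, sent rp 0 → ok
  r3: data parity 0, sent rp 0 → ok
Recompute each column's even parity and compare to cp:
  c0: data parity 1, sent cp 0 → mismatch
  c1: data parity 1, sent cp 1 → ok
  c2: data parity 0, sent cp 0 → ok
  c3: data parity 1, sent cp 1 → ok
Exactly one row (r1) and one column (c0) fail → the flipped bit is at their intersection.

row 1, column 0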